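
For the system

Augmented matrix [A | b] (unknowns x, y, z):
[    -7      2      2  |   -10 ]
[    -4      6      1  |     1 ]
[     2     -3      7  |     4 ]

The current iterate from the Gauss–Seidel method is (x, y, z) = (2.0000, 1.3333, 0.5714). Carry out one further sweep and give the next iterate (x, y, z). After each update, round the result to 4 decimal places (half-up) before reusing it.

One sweep:
  x = (-10 - (2)·1.3333 - (2)·0.5714) / (-7) = 1.9728
  y = (1 - (-4)·1.9728 - (1)·0.5714) / (6) = 1.3866
  z = (4 - (2)·1.9728 - (-3)·1.3866) / (7) = 0.6020

(1.9728, 1.3866, 0.6020)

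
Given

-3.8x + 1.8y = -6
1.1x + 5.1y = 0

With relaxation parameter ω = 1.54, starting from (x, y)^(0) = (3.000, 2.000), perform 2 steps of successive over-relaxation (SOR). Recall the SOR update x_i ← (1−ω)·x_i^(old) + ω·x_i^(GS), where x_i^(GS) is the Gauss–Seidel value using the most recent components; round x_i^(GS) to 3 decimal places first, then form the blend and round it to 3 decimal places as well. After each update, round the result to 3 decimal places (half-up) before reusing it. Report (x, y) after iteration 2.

(-0.132, 1.034)

Iteration 1:
  x: GS value = (-6 - (1.8)·2.000) / (-3.8) = 2.526;  x ← (1−ω)·3.000 + ω·2.526 = 2.270
  y: GS value = (0 - (1.1)·2.270) / (5.1) = -0.490;  y ← (1−ω)·2.000 + ω·-0.490 = -1.835
Iteration 2:
  x: GS value = (-6 - (1.8)·-1.835) / (-3.8) = 0.710;  x ← (1−ω)·2.270 + ω·0.710 = -0.132
  y: GS value = (0 - (1.1)·-0.132) / (5.1) = 0.028;  y ← (1−ω)·-1.835 + ω·0.028 = 1.034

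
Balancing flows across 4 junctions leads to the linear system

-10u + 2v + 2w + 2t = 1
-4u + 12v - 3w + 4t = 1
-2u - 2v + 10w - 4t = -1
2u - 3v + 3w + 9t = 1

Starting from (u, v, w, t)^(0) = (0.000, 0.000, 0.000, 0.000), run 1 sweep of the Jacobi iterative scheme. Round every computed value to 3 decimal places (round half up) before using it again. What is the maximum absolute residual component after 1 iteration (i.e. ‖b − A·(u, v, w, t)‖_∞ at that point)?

1.140

Iteration 1:
  u = (1 - (2)·0.000 - (2)·0.000 - (2)·0.000) / (-10) = -0.100
  v = (1 - (-4)·0.000 - (-3)·0.000 - (4)·0.000) / (12) = 0.083
  w = (-1 - (-2)·0.000 - (-2)·0.000 - (-4)·0.000) / (10) = -0.100
  t = (1 - (2)·0.000 - (-3)·0.000 - (3)·0.000) / (9) = 0.111
Residual b − A·x = (-0.188, -1.140, 0.410, 0.750); ∞-norm = 1.140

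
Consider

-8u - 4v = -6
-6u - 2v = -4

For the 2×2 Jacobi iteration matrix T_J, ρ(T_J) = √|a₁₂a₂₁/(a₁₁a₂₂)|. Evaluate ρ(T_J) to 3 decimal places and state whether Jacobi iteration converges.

1.225

a₁₂a₂₁/(a₁₁a₂₂) = (-4)·(-6) / ((-8)·(-2)) = 1.500000
ρ = √|1.500000| = √1.500000 = 1.225
ρ > 1, so Jacobi diverges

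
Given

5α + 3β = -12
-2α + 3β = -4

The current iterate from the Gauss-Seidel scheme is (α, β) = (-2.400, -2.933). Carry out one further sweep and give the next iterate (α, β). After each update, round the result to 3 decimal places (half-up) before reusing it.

One sweep:
  α = (-12 - (3)·-2.933) / (5) = -0.640
  β = (-4 - (-2)·-0.640) / (3) = -1.760

(-0.640, -1.760)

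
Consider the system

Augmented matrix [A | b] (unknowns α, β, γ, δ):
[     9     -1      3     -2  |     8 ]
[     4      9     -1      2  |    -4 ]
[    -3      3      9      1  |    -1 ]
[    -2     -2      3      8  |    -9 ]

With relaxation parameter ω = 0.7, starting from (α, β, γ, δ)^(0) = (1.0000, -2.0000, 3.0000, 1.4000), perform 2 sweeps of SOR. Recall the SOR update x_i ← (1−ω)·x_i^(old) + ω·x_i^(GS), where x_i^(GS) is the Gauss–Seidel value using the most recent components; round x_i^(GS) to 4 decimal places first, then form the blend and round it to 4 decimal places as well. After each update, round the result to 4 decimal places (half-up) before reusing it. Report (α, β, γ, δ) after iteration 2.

Iteration 1:
  α: GS value = (8 - (-1)·-2.0000 - (3)·3.0000 - (-2)·1.4000) / (9) = -0.0222;  α ← (1−ω)·1.0000 + ω·-0.0222 = 0.2845
  β: GS value = (-4 - (4)·0.2845 - (-1)·3.0000 - (2)·1.4000) / (9) = -0.5487;  β ← (1−ω)·-2.0000 + ω·-0.5487 = -0.9841
  γ: GS value = (-1 - (-3)·0.2845 - (3)·-0.9841 - (1)·1.4000) / (9) = 0.1562;  γ ← (1−ω)·3.0000 + ω·0.1562 = 1.0093
  δ: GS value = (-9 - (-2)·0.2845 - (-2)·-0.9841 - (3)·1.0093) / (8) = -1.6784;  δ ← (1−ω)·1.4000 + ω·-1.6784 = -0.7549
Iteration 2:
  α: GS value = (8 - (-1)·-0.9841 - (3)·1.0093 - (-2)·-0.7549) / (9) = 0.2754;  α ← (1−ω)·0.2845 + ω·0.2754 = 0.2781
  β: GS value = (-4 - (4)·0.2781 - (-1)·1.0093 - (2)·-0.7549) / (9) = -0.2881;  β ← (1−ω)·-0.9841 + ω·-0.2881 = -0.4969
  γ: GS value = (-1 - (-3)·0.2781 - (3)·-0.4969 - (1)·-0.7549) / (9) = 0.2311;  γ ← (1−ω)·1.0093 + ω·0.2311 = 0.4646
  δ: GS value = (-9 - (-2)·0.2781 - (-2)·-0.4969 - (3)·0.4646) / (8) = -1.3539;  δ ← (1−ω)·-0.7549 + ω·-1.3539 = -1.1742

(0.2781, -0.4969, 0.4646, -1.1742)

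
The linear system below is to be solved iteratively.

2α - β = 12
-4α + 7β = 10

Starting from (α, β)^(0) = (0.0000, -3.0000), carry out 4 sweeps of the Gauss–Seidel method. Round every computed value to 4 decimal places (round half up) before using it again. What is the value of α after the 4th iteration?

Iteration 1:
  α = (12 - (-1)·-3.0000) / (2) = 4.5000
  β = (10 - (-4)·4.5000) / (7) = 4.0000
Iteration 2:
  α = (12 - (-1)·4.0000) / (2) = 8.0000
  β = (10 - (-4)·8.0000) / (7) = 6.0000
Iteration 3:
  α = (12 - (-1)·6.0000) / (2) = 9.0000
  β = (10 - (-4)·9.0000) / (7) = 6.5714
Iteration 4:
  α = (12 - (-1)·6.5714) / (2) = 9.2857
  β = (10 - (-4)·9.2857) / (7) = 6.7347

9.2857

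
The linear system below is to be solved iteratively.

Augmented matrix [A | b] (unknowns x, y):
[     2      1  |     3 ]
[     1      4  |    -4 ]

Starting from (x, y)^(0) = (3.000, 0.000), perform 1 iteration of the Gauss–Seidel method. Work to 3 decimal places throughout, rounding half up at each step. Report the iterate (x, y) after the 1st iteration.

(1.500, -1.375)

Iteration 1:
  x = (3 - (1)·0.000) / (2) = 1.500
  y = (-4 - (1)·1.500) / (4) = -1.375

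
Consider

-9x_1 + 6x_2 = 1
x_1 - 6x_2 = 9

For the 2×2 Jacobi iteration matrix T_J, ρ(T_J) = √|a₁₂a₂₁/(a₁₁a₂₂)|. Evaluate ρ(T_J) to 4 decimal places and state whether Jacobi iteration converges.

a₁₂a₂₁/(a₁₁a₂₂) = (6)·(1) / ((-9)·(-6)) = 0.111111
ρ = √|0.111111| = √0.111111 = 0.3333
ρ < 1, so Jacobi converges

0.3333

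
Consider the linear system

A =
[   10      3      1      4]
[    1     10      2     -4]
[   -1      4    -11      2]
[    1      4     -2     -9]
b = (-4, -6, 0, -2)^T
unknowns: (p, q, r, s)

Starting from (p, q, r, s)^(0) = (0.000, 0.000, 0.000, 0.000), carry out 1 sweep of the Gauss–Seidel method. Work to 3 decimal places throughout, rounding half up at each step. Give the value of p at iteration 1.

-0.400

Iteration 1:
  p = (-4 - (3)·0.000 - (1)·0.000 - (4)·0.000) / (10) = -0.400
  q = (-6 - (1)·-0.400 - (2)·0.000 - (-4)·0.000) / (10) = -0.560
  r = (0 - (-1)·-0.400 - (4)·-0.560 - (2)·0.000) / (-11) = -0.167
  s = (-2 - (1)·-0.400 - (4)·-0.560 - (-2)·-0.167) / (-9) = -0.034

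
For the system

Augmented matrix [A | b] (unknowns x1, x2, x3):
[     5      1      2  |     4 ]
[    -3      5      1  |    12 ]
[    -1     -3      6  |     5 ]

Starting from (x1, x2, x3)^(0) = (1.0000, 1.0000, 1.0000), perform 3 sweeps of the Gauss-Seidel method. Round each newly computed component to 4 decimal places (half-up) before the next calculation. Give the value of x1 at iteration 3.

-0.1856

Iteration 1:
  x1 = (4 - (1)·1.0000 - (2)·1.0000) / (5) = 0.2000
  x2 = (12 - (-3)·0.2000 - (1)·1.0000) / (5) = 2.3200
  x3 = (5 - (-1)·0.2000 - (-3)·2.3200) / (6) = 2.0267
Iteration 2:
  x1 = (4 - (1)·2.3200 - (2)·2.0267) / (5) = -0.4747
  x2 = (12 - (-3)·-0.4747 - (1)·2.0267) / (5) = 1.7098
  x3 = (5 - (-1)·-0.4747 - (-3)·1.7098) / (6) = 1.6091
Iteration 3:
  x1 = (4 - (1)·1.7098 - (2)·1.6091) / (5) = -0.1856
  x2 = (12 - (-3)·-0.1856 - (1)·1.6091) / (5) = 1.9668
  x3 = (5 - (-1)·-0.1856 - (-3)·1.9668) / (6) = 1.7858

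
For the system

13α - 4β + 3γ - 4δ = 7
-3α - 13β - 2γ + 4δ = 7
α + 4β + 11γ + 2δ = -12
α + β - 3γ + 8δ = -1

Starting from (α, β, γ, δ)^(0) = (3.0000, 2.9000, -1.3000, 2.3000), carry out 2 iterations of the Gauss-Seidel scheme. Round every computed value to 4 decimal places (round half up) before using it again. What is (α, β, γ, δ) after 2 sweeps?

(0.5457, -0.7253, -0.6898, -0.3612)

Iteration 1:
  α = (7 - (-4)·2.9000 - (3)·-1.3000 - (-4)·2.3000) / (13) = 2.4385
  β = (7 - (-3)·2.4385 - (-2)·-1.3000 - (4)·2.3000) / (-13) = -0.1935
  γ = (-12 - (1)·2.4385 - (4)·-0.1935 - (2)·2.3000) / (11) = -1.6604
  δ = (-1 - (1)·2.4385 - (1)·-0.1935 - (-3)·-1.6604) / (8) = -1.0283
Iteration 2:
  α = (7 - (-4)·-0.1935 - (3)·-1.6604 - (-4)·-1.0283) / (13) = 0.5457
  β = (7 - (-3)·0.5457 - (-2)·-1.6604 - (4)·-1.0283) / (-13) = -0.7253
  γ = (-12 - (1)·0.5457 - (4)·-0.7253 - (2)·-1.0283) / (11) = -0.6898
  δ = (-1 - (1)·0.5457 - (1)·-0.7253 - (-3)·-0.6898) / (8) = -0.3612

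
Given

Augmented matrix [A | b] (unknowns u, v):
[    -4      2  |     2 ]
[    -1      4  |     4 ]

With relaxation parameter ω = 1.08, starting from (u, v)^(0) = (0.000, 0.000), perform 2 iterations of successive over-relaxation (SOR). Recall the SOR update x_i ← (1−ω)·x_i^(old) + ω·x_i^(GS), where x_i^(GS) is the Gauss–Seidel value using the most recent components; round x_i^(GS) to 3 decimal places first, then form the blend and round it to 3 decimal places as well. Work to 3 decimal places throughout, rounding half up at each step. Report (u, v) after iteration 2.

Iteration 1:
  u: GS value = (2 - (2)·0.000) / (-4) = -0.500;  u ← (1−ω)·0.000 + ω·-0.500 = -0.540
  v: GS value = (4 - (-1)·-0.540) / (4) = 0.865;  v ← (1−ω)·0.000 + ω·0.865 = 0.934
Iteration 2:
  u: GS value = (2 - (2)·0.934) / (-4) = -0.033;  u ← (1−ω)·-0.540 + ω·-0.033 = 0.008
  v: GS value = (4 - (-1)·0.008) / (4) = 1.002;  v ← (1−ω)·0.934 + ω·1.002 = 1.007

(0.008, 1.007)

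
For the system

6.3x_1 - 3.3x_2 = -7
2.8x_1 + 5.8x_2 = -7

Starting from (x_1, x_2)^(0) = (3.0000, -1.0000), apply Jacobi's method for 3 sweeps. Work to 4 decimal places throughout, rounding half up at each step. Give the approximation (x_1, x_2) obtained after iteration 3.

Iteration 1:
  x_1 = (-7 - (-3.3)·-1.0000) / (6.3) = -1.6349
  x_2 = (-7 - (2.8)·3.0000) / (5.8) = -2.6552
Iteration 2:
  x_1 = (-7 - (-3.3)·-2.6552) / (6.3) = -2.5019
  x_2 = (-7 - (2.8)·-1.6349) / (5.8) = -0.4176
Iteration 3:
  x_1 = (-7 - (-3.3)·-0.4176) / (6.3) = -1.3299
  x_2 = (-7 - (2.8)·-2.5019) / (5.8) = 0.0009

(-1.3299, 0.0009)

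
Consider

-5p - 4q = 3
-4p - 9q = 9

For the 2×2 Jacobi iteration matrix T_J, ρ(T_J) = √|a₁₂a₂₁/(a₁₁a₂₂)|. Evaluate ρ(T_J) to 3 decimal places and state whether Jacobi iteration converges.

0.596

a₁₂a₂₁/(a₁₁a₂₂) = (-4)·(-4) / ((-5)·(-9)) = 0.355556
ρ = √|0.355556| = √0.355556 = 0.596
ρ < 1, so Jacobi converges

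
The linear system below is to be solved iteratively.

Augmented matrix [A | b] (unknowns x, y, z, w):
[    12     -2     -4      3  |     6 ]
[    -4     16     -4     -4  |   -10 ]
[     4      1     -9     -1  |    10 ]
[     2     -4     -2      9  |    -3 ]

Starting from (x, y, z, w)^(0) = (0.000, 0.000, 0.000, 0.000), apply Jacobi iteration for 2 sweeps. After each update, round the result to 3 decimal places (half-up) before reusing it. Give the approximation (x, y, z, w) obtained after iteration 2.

(0.109, -0.861, -0.921, -0.969)

Iteration 1:
  x = (6 - (-2)·0.000 - (-4)·0.000 - (3)·0.000) / (12) = 0.500
  y = (-10 - (-4)·0.000 - (-4)·0.000 - (-4)·0.000) / (16) = -0.625
  z = (10 - (4)·0.000 - (1)·0.000 - (-1)·0.000) / (-9) = -1.111
  w = (-3 - (2)·0.000 - (-4)·0.000 - (-2)·0.000) / (9) = -0.333
Iteration 2:
  x = (6 - (-2)·-0.625 - (-4)·-1.111 - (3)·-0.333) / (12) = 0.109
  y = (-10 - (-4)·0.500 - (-4)·-1.111 - (-4)·-0.333) / (16) = -0.861
  z = (10 - (4)·0.500 - (1)·-0.625 - (-1)·-0.333) / (-9) = -0.921
  w = (-3 - (2)·0.500 - (-4)·-0.625 - (-2)·-1.111) / (9) = -0.969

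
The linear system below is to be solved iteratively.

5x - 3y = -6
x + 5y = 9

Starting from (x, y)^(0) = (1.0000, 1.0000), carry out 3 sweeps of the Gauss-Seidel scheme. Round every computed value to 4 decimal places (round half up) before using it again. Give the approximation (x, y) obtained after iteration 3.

Iteration 1:
  x = (-6 - (-3)·1.0000) / (5) = -0.6000
  y = (9 - (1)·-0.6000) / (5) = 1.9200
Iteration 2:
  x = (-6 - (-3)·1.9200) / (5) = -0.0480
  y = (9 - (1)·-0.0480) / (5) = 1.8096
Iteration 3:
  x = (-6 - (-3)·1.8096) / (5) = -0.1142
  y = (9 - (1)·-0.1142) / (5) = 1.8228

(-0.1142, 1.8228)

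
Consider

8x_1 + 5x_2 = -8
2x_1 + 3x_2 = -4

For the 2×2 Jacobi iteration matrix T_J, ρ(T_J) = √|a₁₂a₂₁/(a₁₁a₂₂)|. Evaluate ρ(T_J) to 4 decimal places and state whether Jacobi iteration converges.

0.6455

a₁₂a₂₁/(a₁₁a₂₂) = (5)·(2) / ((8)·(3)) = 0.416667
ρ = √|0.416667| = √0.416667 = 0.6455
ρ < 1, so Jacobi converges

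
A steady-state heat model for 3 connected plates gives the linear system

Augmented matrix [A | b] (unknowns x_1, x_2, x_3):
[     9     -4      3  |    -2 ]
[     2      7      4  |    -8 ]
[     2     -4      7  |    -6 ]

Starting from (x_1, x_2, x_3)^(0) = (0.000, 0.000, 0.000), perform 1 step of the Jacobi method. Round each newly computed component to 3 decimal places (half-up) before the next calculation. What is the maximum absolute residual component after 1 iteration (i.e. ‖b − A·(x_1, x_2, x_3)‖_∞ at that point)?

Iteration 1:
  x_1 = (-2 - (-4)·0.000 - (3)·0.000) / (9) = -0.222
  x_2 = (-8 - (2)·0.000 - (4)·0.000) / (7) = -1.143
  x_3 = (-6 - (2)·0.000 - (-4)·0.000) / (7) = -0.857
Residual b − A·x = (-2.003, 3.873, -4.129); ∞-norm = 4.129

4.129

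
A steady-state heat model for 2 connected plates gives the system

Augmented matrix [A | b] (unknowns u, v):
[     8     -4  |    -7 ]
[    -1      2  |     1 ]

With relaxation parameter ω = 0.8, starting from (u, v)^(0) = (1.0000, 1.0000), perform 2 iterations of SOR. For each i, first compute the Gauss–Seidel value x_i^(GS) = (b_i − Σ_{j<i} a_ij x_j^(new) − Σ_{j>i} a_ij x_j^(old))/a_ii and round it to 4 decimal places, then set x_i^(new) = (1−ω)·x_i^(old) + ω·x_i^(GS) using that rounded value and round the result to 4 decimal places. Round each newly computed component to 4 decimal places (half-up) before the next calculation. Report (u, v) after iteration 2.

Iteration 1:
  u: GS value = (-7 - (-4)·1.0000) / (8) = -0.3750;  u ← (1−ω)·1.0000 + ω·-0.3750 = -0.1000
  v: GS value = (1 - (-1)·-0.1000) / (2) = 0.4500;  v ← (1−ω)·1.0000 + ω·0.4500 = 0.5600
Iteration 2:
  u: GS value = (-7 - (-4)·0.5600) / (8) = -0.5950;  u ← (1−ω)·-0.1000 + ω·-0.5950 = -0.4960
  v: GS value = (1 - (-1)·-0.4960) / (2) = 0.2520;  v ← (1−ω)·0.5600 + ω·0.2520 = 0.3136

(-0.4960, 0.3136)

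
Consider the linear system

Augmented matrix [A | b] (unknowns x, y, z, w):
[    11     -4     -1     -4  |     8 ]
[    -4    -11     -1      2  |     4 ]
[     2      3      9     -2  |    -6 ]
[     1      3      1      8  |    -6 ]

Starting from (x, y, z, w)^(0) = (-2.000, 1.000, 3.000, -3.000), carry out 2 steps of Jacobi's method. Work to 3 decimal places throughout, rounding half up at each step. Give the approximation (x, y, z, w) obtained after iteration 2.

Iteration 1:
  x = (8 - (-4)·1.000 - (-1)·3.000 - (-4)·-3.000) / (11) = 0.273
  y = (4 - (-4)·-2.000 - (-1)·3.000 - (2)·-3.000) / (-11) = -0.455
  z = (-6 - (2)·-2.000 - (3)·1.000 - (-2)·-3.000) / (9) = -1.222
  w = (-6 - (1)·-2.000 - (3)·1.000 - (1)·3.000) / (8) = -1.250
Iteration 2:
  x = (8 - (-4)·-0.455 - (-1)·-1.222 - (-4)·-1.250) / (11) = -0.004
  y = (4 - (-4)·0.273 - (-1)·-1.222 - (2)·-1.250) / (-11) = -0.579
  z = (-6 - (2)·0.273 - (3)·-0.455 - (-2)·-1.250) / (9) = -0.853
  w = (-6 - (1)·0.273 - (3)·-0.455 - (1)·-1.222) / (8) = -0.461

(-0.004, -0.579, -0.853, -0.461)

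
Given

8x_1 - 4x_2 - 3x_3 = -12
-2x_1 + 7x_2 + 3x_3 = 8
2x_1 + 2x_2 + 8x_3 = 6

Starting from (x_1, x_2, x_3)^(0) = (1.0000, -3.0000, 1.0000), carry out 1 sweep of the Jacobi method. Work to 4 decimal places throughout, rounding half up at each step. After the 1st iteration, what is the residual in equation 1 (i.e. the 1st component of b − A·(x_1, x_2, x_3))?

Iteration 1:
  x_1 = (-12 - (-4)·-3.0000 - (-3)·1.0000) / (8) = -2.6250
  x_2 = (8 - (-2)·1.0000 - (3)·1.0000) / (7) = 1.0000
  x_3 = (6 - (2)·1.0000 - (2)·-3.0000) / (8) = 1.2500
Residual b − A·x = (16.7500, -8.0000, -0.7500)

16.7500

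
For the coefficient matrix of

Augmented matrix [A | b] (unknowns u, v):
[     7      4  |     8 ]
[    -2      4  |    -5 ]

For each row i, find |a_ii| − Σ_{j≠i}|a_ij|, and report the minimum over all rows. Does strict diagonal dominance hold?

row 1: |7| − (4) = 3
row 2: |4| − (2) = 2
minimum over rows = 2 → strictly diagonally dominant (convergence guaranteed)

2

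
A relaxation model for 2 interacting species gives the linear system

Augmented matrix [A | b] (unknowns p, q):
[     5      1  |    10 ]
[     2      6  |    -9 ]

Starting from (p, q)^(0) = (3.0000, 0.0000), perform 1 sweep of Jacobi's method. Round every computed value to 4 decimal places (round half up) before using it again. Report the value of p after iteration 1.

2.0000

Iteration 1:
  p = (10 - (1)·0.0000) / (5) = 2.0000
  q = (-9 - (2)·3.0000) / (6) = -2.5000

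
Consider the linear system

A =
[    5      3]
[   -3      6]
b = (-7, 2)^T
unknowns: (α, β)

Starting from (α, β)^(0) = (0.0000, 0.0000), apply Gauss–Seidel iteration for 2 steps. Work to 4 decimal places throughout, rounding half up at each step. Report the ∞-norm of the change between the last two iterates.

Iteration 1:
  α = (-7 - (3)·0.0000) / (5) = -1.4000
  β = (2 - (-3)·-1.4000) / (6) = -0.3667
Iteration 2:
  α = (-7 - (3)·-0.3667) / (5) = -1.1800
  β = (2 - (-3)·-1.1800) / (6) = -0.2567
Change: (0.2200, 0.1100) → max |·| = 0.2200

0.2200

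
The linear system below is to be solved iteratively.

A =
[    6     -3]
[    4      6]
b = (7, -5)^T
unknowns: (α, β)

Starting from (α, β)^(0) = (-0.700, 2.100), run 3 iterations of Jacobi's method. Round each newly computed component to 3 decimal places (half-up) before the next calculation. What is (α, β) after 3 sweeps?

(0.011, -1.489)

Iteration 1:
  α = (7 - (-3)·2.100) / (6) = 2.217
  β = (-5 - (4)·-0.700) / (6) = -0.367
Iteration 2:
  α = (7 - (-3)·-0.367) / (6) = 0.983
  β = (-5 - (4)·2.217) / (6) = -2.311
Iteration 3:
  α = (7 - (-3)·-2.311) / (6) = 0.011
  β = (-5 - (4)·0.983) / (6) = -1.489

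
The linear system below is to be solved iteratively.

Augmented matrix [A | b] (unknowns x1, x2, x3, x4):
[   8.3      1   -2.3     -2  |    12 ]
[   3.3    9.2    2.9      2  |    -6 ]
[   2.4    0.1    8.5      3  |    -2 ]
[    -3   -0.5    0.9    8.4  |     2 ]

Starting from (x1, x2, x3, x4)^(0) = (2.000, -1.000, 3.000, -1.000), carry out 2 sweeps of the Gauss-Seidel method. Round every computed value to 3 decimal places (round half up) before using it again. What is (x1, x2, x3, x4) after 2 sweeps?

(1.800, -1.353, -1.056, 0.914)

Iteration 1:
  x1 = (12 - (1)·-1.000 - (-2.3)·3.000 - (-2)·-1.000) / (8.3) = 2.157
  x2 = (-6 - (3.3)·2.157 - (2.9)·3.000 - (2)·-1.000) / (9.2) = -2.154
  x3 = (-2 - (2.4)·2.157 - (0.1)·-2.154 - (3)·-1.000) / (8.5) = -0.466
  x4 = (2 - (-3)·2.157 - (-0.5)·-2.154 - (0.9)·-0.466) / (8.4) = 0.930
Iteration 2:
  x1 = (12 - (1)·-2.154 - (-2.3)·-0.466 - (-2)·0.930) / (8.3) = 1.800
  x2 = (-6 - (3.3)·1.800 - (2.9)·-0.466 - (2)·0.930) / (9.2) = -1.353
  x3 = (-2 - (2.4)·1.800 - (0.1)·-1.353 - (3)·0.930) / (8.5) = -1.056
  x4 = (2 - (-3)·1.800 - (-0.5)·-1.353 - (0.9)·-1.056) / (8.4) = 0.914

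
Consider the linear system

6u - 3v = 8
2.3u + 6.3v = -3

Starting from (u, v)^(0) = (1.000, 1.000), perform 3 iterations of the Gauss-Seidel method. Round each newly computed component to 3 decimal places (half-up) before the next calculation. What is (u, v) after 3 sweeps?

Iteration 1:
  u = (8 - (-3)·1.000) / (6) = 1.833
  v = (-3 - (2.3)·1.833) / (6.3) = -1.145
Iteration 2:
  u = (8 - (-3)·-1.145) / (6) = 0.761
  v = (-3 - (2.3)·0.761) / (6.3) = -0.754
Iteration 3:
  u = (8 - (-3)·-0.754) / (6) = 0.956
  v = (-3 - (2.3)·0.956) / (6.3) = -0.825

(0.956, -0.825)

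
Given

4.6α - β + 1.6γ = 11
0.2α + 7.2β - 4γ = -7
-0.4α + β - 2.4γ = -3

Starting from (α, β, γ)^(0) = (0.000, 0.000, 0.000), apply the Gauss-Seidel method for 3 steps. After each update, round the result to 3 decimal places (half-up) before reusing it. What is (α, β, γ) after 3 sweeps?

Iteration 1:
  α = (11 - (-1)·0.000 - (1.6)·0.000) / (4.6) = 2.391
  β = (-7 - (0.2)·2.391 - (-4)·0.000) / (7.2) = -1.039
  γ = (-3 - (-0.4)·2.391 - (1)·-1.039) / (-2.4) = 0.419
Iteration 2:
  α = (11 - (-1)·-1.039 - (1.6)·0.419) / (4.6) = 2.020
  β = (-7 - (0.2)·2.020 - (-4)·0.419) / (7.2) = -0.796
  γ = (-3 - (-0.4)·2.020 - (1)·-0.796) / (-2.4) = 0.582
Iteration 3:
  α = (11 - (-1)·-0.796 - (1.6)·0.582) / (4.6) = 2.016
  β = (-7 - (0.2)·2.016 - (-4)·0.582) / (7.2) = -0.705
  γ = (-3 - (-0.4)·2.016 - (1)·-0.705) / (-2.4) = 0.620

(2.016, -0.705, 0.620)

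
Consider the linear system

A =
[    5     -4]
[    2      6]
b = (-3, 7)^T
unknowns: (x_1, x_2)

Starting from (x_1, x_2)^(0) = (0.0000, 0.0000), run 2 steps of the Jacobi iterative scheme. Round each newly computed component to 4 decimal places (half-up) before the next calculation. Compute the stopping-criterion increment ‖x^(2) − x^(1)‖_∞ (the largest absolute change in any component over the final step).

Iteration 1:
  x_1 = (-3 - (-4)·0.0000) / (5) = -0.6000
  x_2 = (7 - (2)·0.0000) / (6) = 1.1667
Iteration 2:
  x_1 = (-3 - (-4)·1.1667) / (5) = 0.3334
  x_2 = (7 - (2)·-0.6000) / (6) = 1.3667
Change: (0.9334, 0.2000) → max |·| = 0.9334

0.9334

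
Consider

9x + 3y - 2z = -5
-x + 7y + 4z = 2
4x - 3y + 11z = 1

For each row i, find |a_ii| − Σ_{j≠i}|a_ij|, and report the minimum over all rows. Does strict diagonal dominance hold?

row 1: |9| − (3+2) = 4
row 2: |7| − (1+4) = 2
row 3: |11| − (4+3) = 4
minimum over rows = 2 → strictly diagonally dominant (convergence guaranteed)

2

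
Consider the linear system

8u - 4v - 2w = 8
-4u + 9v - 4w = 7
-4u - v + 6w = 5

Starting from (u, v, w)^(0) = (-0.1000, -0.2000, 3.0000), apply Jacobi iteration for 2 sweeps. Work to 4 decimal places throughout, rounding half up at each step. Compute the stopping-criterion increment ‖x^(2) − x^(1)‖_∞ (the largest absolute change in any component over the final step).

1.5445

Iteration 1:
  u = (8 - (-4)·-0.2000 - (-2)·3.0000) / (8) = 1.6500
  v = (7 - (-4)·-0.1000 - (-4)·3.0000) / (9) = 2.0667
  w = (5 - (-4)·-0.1000 - (-1)·-0.2000) / (6) = 0.7333
Iteration 2:
  u = (8 - (-4)·2.0667 - (-2)·0.7333) / (8) = 2.2167
  v = (7 - (-4)·1.6500 - (-4)·0.7333) / (9) = 1.8370
  w = (5 - (-4)·1.6500 - (-1)·2.0667) / (6) = 2.2778
Change: (0.5667, -0.2297, 1.5445) → max |·| = 1.5445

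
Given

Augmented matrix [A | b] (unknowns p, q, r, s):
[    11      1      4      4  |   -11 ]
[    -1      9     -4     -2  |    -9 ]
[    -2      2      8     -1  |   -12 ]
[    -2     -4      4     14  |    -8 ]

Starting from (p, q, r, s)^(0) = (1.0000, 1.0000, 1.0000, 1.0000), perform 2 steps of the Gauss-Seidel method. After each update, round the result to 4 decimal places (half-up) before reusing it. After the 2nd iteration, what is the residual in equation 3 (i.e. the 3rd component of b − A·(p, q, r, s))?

Iteration 1:
  p = (-11 - (1)·1.0000 - (4)·1.0000 - (4)·1.0000) / (11) = -1.8182
  q = (-9 - (-1)·-1.8182 - (-4)·1.0000 - (-2)·1.0000) / (9) = -0.5354
  r = (-12 - (-2)·-1.8182 - (2)·-0.5354 - (-1)·1.0000) / (8) = -1.6957
  s = (-8 - (-2)·-1.8182 - (-4)·-0.5354 - (4)·-1.6957) / (14) = -0.4997
Iteration 2:
  p = (-11 - (1)·-0.5354 - (4)·-1.6957 - (4)·-0.4997) / (11) = -0.1530
  q = (-9 - (-1)·-0.1530 - (-4)·-1.6957 - (-2)·-0.4997) / (9) = -1.8817
  r = (-12 - (-2)·-0.1530 - (2)·-1.8817 - (-1)·-0.4997) / (8) = -1.1303
  s = (-8 - (-2)·-0.1530 - (-4)·-1.8817 - (4)·-1.1303) / (14) = -0.8080
Residual b − A·x = (0.3179, 1.6451, -0.3082, 0.0004)

-0.3082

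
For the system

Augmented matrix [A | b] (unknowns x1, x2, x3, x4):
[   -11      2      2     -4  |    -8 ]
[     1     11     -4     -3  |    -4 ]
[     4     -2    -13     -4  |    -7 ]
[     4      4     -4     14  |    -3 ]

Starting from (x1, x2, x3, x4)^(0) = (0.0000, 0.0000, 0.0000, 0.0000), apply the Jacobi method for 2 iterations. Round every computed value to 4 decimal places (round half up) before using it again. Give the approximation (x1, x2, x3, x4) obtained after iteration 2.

Iteration 1:
  x1 = (-8 - (2)·0.0000 - (2)·0.0000 - (-4)·0.0000) / (-11) = 0.7273
  x2 = (-4 - (1)·0.0000 - (-4)·0.0000 - (-3)·0.0000) / (11) = -0.3636
  x3 = (-7 - (4)·0.0000 - (-2)·0.0000 - (-4)·0.0000) / (-13) = 0.5385
  x4 = (-3 - (4)·0.0000 - (4)·0.0000 - (-4)·0.0000) / (14) = -0.2143
Iteration 2:
  x1 = (-8 - (2)·-0.3636 - (2)·0.5385 - (-4)·-0.2143) / (-11) = 0.8370
  x2 = (-4 - (1)·0.7273 - (-4)·0.5385 - (-3)·-0.2143) / (11) = -0.2924
  x3 = (-7 - (4)·0.7273 - (-2)·-0.3636 - (-4)·-0.2143) / (-13) = 0.8841
  x4 = (-3 - (4)·0.7273 - (4)·-0.3636 - (-4)·0.5385) / (14) = -0.1643

(0.8370, -0.2924, 0.8841, -0.1643)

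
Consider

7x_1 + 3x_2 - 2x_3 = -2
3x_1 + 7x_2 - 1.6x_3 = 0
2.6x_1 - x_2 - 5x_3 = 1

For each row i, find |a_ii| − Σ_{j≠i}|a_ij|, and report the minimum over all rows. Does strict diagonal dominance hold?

1.4

row 1: |7| − (3+2) = 2
row 2: |7| − (3+1.6) = 2.4
row 3: |-5| − (2.6+1) = 1.4
minimum over rows = 1.4 → strictly diagonally dominant (convergence guaranteed)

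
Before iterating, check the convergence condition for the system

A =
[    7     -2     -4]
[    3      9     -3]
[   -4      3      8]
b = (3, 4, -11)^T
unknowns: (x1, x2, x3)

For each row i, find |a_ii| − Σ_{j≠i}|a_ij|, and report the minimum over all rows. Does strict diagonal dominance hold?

1

row 1: |7| − (2+4) = 1
row 2: |9| − (3+3) = 3
row 3: |8| − (4+3) = 1
minimum over rows = 1 → strictly diagonally dominant (convergence guaranteed)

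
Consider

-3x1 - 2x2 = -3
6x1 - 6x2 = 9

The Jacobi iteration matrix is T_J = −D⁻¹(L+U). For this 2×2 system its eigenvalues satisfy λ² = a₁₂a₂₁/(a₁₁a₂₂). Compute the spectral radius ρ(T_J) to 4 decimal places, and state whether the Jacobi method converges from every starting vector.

a₁₂a₂₁/(a₁₁a₂₂) = (-2)·(6) / ((-3)·(-6)) = -0.666667
ρ = √|-0.666667| = √0.666667 = 0.8165
ρ < 1, so Jacobi converges

0.8165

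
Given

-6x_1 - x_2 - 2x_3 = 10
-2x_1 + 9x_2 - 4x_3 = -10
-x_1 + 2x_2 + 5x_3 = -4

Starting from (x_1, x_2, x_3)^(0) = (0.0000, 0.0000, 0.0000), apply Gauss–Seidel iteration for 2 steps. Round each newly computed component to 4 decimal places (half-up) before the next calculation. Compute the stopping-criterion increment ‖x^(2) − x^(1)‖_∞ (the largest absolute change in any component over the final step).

0.4272

Iteration 1:
  x_1 = (10 - (-1)·0.0000 - (-2)·0.0000) / (-6) = -1.6667
  x_2 = (-10 - (-2)·-1.6667 - (-4)·0.0000) / (9) = -1.4815
  x_3 = (-4 - (-1)·-1.6667 - (2)·-1.4815) / (5) = -0.5407
Iteration 2:
  x_1 = (10 - (-1)·-1.4815 - (-2)·-0.5407) / (-6) = -1.2395
  x_2 = (-10 - (-2)·-1.2395 - (-4)·-0.5407) / (9) = -1.6269
  x_3 = (-4 - (-1)·-1.2395 - (2)·-1.6269) / (5) = -0.3971
Change: (0.4272, -0.1454, 0.1436) → max |·| = 0.4272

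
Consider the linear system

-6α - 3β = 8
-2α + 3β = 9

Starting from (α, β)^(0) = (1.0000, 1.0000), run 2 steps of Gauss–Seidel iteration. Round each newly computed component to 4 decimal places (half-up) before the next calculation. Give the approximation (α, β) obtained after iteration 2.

(-2.2222, 1.5185)

Iteration 1:
  α = (8 - (-3)·1.0000) / (-6) = -1.8333
  β = (9 - (-2)·-1.8333) / (3) = 1.7778
Iteration 2:
  α = (8 - (-3)·1.7778) / (-6) = -2.2222
  β = (9 - (-2)·-2.2222) / (3) = 1.5185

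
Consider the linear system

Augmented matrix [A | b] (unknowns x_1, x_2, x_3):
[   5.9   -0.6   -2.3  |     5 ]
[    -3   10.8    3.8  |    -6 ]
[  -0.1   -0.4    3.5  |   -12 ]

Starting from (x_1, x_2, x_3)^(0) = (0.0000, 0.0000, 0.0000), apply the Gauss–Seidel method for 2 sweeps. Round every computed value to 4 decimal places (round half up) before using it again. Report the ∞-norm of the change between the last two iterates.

Iteration 1:
  x_1 = (5 - (-0.6)·0.0000 - (-2.3)·0.0000) / (5.9) = 0.8475
  x_2 = (-6 - (-3)·0.8475 - (3.8)·0.0000) / (10.8) = -0.3201
  x_3 = (-12 - (-0.1)·0.8475 - (-0.4)·-0.3201) / (3.5) = -3.4409
Iteration 2:
  x_1 = (5 - (-0.6)·-0.3201 - (-2.3)·-3.4409) / (5.9) = -0.5265
  x_2 = (-6 - (-3)·-0.5265 - (3.8)·-3.4409) / (10.8) = 0.5089
  x_3 = (-12 - (-0.1)·-0.5265 - (-0.4)·0.5089) / (3.5) = -3.3855
Change: (-1.3740, 0.8290, 0.0554) → max |·| = 1.3740

1.3740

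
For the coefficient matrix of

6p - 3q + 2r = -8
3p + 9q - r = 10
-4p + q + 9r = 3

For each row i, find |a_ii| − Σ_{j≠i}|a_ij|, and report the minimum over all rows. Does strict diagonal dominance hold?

row 1: |6| − (3+2) = 1
row 2: |9| − (3+1) = 5
row 3: |9| − (4+1) = 4
minimum over rows = 1 → strictly diagonally dominant (convergence guaranteed)

1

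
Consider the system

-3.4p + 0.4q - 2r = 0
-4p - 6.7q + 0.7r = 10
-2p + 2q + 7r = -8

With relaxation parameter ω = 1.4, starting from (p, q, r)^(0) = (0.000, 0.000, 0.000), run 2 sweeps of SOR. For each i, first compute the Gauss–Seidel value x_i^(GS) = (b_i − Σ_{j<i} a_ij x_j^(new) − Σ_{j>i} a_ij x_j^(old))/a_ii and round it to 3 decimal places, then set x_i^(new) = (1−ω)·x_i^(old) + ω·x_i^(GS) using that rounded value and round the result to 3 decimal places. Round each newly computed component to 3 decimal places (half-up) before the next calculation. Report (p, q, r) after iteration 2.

Iteration 1:
  p: GS value = (0 - (0.4)·0.000 - (-2)·0.000) / (-3.4) = 0.000;  p ← (1−ω)·0.000 + ω·0.000 = 0.000
  q: GS value = (10 - (-4)·0.000 - (0.7)·0.000) / (-6.7) = -1.493;  q ← (1−ω)·0.000 + ω·-1.493 = -2.090
  r: GS value = (-8 - (-2)·0.000 - (2)·-2.090) / (7) = -0.546;  r ← (1−ω)·0.000 + ω·-0.546 = -0.764
Iteration 2:
  p: GS value = (0 - (0.4)·-2.090 - (-2)·-0.764) / (-3.4) = 0.204;  p ← (1−ω)·0.000 + ω·0.204 = 0.286
  q: GS value = (10 - (-4)·0.286 - (0.7)·-0.764) / (-6.7) = -1.743;  q ← (1−ω)·-2.090 + ω·-1.743 = -1.604
  r: GS value = (-8 - (-2)·0.286 - (2)·-1.604) / (7) = -0.603;  r ← (1−ω)·-0.764 + ω·-0.603 = -0.539

(0.286, -1.604, -0.539)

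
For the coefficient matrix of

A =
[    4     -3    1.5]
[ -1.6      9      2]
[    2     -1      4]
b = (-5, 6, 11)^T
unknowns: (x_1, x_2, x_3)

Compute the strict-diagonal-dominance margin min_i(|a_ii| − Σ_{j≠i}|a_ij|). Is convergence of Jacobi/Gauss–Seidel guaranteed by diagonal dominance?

-0.5

row 1: |4| − (3+1.5) = -0.5
row 2: |9| − (1.6+2) = 5.4
row 3: |4| − (2+1) = 1
minimum over rows = -0.5 → not strictly diagonally dominant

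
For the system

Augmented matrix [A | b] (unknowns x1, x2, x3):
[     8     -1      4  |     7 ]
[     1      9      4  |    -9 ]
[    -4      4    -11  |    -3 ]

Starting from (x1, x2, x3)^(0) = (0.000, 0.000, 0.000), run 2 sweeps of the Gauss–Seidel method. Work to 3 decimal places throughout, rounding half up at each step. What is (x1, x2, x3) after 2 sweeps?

Iteration 1:
  x1 = (7 - (-1)·0.000 - (4)·0.000) / (8) = 0.875
  x2 = (-9 - (1)·0.875 - (4)·0.000) / (9) = -1.097
  x3 = (-3 - (-4)·0.875 - (4)·-1.097) / (-11) = -0.444
Iteration 2:
  x1 = (7 - (-1)·-1.097 - (4)·-0.444) / (8) = 0.960
  x2 = (-9 - (1)·0.960 - (4)·-0.444) / (9) = -0.909
  x3 = (-3 - (-4)·0.960 - (4)·-0.909) / (-11) = -0.407

(0.960, -0.909, -0.407)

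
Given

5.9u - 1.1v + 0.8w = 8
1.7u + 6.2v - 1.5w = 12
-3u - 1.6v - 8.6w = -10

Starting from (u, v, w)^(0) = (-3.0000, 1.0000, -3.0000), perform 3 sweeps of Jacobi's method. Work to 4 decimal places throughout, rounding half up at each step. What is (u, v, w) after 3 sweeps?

Iteration 1:
  u = (8 - (-1.1)·1.0000 - (0.8)·-3.0000) / (5.9) = 1.9492
  v = (12 - (1.7)·-3.0000 - (-1.5)·-3.0000) / (6.2) = 2.0323
  w = (-10 - (-3)·-3.0000 - (-1.6)·1.0000) / (-8.6) = 2.0233
Iteration 2:
  u = (8 - (-1.1)·2.0323 - (0.8)·2.0233) / (5.9) = 1.4605
  v = (12 - (1.7)·1.9492 - (-1.5)·2.0233) / (6.2) = 1.8905
  w = (-10 - (-3)·1.9492 - (-1.6)·2.0323) / (-8.6) = 0.1047
Iteration 3:
  u = (8 - (-1.1)·1.8905 - (0.8)·0.1047) / (5.9) = 1.6942
  v = (12 - (1.7)·1.4605 - (-1.5)·0.1047) / (6.2) = 1.5604
  w = (-10 - (-3)·1.4605 - (-1.6)·1.8905) / (-8.6) = 0.3016

(1.6942, 1.5604, 0.3016)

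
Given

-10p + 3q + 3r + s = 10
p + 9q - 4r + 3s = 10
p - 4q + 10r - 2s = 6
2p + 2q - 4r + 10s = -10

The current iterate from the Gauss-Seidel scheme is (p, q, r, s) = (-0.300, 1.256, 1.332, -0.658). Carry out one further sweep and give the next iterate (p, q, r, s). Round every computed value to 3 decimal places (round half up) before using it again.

(-0.289, 1.955, 1.279, -0.822)

One sweep:
  p = (10 - (3)·1.256 - (3)·1.332 - (1)·-0.658) / (-10) = -0.289
  q = (10 - (1)·-0.289 - (-4)·1.332 - (3)·-0.658) / (9) = 1.955
  r = (6 - (1)·-0.289 - (-4)·1.955 - (-2)·-0.658) / (10) = 1.279
  s = (-10 - (2)·-0.289 - (2)·1.955 - (-4)·1.279) / (10) = -0.822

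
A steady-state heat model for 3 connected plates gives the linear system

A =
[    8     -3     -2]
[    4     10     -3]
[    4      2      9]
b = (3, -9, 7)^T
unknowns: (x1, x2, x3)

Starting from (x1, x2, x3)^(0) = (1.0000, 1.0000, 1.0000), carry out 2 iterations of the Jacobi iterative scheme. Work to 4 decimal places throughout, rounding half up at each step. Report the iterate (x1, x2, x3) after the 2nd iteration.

(0.0278, -1.2667, 0.5556)

Iteration 1:
  x1 = (3 - (-3)·1.0000 - (-2)·1.0000) / (8) = 1.0000
  x2 = (-9 - (4)·1.0000 - (-3)·1.0000) / (10) = -1.0000
  x3 = (7 - (4)·1.0000 - (2)·1.0000) / (9) = 0.1111
Iteration 2:
  x1 = (3 - (-3)·-1.0000 - (-2)·0.1111) / (8) = 0.0278
  x2 = (-9 - (4)·1.0000 - (-3)·0.1111) / (10) = -1.2667
  x3 = (7 - (4)·1.0000 - (2)·-1.0000) / (9) = 0.5556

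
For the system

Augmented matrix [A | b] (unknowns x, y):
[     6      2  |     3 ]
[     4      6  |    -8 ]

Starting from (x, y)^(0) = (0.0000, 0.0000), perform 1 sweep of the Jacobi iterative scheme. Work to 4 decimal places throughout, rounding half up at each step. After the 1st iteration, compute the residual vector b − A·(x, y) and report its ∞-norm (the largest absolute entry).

2.6666

Iteration 1:
  x = (3 - (2)·0.0000) / (6) = 0.5000
  y = (-8 - (4)·0.0000) / (6) = -1.3333
Residual b − A·x = (2.6666, -2.0002); ∞-norm = 2.6666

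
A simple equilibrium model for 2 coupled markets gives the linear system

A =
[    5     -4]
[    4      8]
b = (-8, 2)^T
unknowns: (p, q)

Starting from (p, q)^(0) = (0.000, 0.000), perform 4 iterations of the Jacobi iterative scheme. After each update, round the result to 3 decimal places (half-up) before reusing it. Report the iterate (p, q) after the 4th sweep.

(-0.840, 0.630)

Iteration 1:
  p = (-8 - (-4)·0.000) / (5) = -1.600
  q = (2 - (4)·0.000) / (8) = 0.250
Iteration 2:
  p = (-8 - (-4)·0.250) / (5) = -1.400
  q = (2 - (4)·-1.600) / (8) = 1.050
Iteration 3:
  p = (-8 - (-4)·1.050) / (5) = -0.760
  q = (2 - (4)·-1.400) / (8) = 0.950
Iteration 4:
  p = (-8 - (-4)·0.950) / (5) = -0.840
  q = (2 - (4)·-0.760) / (8) = 0.630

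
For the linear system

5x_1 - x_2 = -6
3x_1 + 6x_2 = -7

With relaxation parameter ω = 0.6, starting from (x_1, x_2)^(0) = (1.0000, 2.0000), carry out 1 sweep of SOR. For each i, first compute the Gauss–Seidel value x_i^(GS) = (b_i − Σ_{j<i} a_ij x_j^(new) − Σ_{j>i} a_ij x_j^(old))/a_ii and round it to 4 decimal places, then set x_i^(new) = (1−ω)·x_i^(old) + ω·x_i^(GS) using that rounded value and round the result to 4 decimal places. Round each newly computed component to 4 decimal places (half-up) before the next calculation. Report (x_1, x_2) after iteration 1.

(-0.0800, 0.1240)

Iteration 1:
  x_1: GS value = (-6 - (-1)·2.0000) / (5) = -0.8000;  x_1 ← (1−ω)·1.0000 + ω·-0.8000 = -0.0800
  x_2: GS value = (-7 - (3)·-0.0800) / (6) = -1.1267;  x_2 ← (1−ω)·2.0000 + ω·-1.1267 = 0.1240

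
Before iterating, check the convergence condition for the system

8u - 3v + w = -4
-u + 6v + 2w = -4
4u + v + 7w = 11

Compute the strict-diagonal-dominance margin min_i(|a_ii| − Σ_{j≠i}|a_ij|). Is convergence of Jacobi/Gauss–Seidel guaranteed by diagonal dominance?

row 1: |8| − (3+1) = 4
row 2: |6| − (1+2) = 3
row 3: |7| − (4+1) = 2
minimum over rows = 2 → strictly diagonally dominant (convergence guaranteed)

2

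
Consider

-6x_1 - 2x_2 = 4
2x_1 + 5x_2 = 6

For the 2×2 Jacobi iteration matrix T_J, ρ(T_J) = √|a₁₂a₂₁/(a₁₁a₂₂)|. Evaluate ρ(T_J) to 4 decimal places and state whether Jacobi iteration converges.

0.3651

a₁₂a₂₁/(a₁₁a₂₂) = (-2)·(2) / ((-6)·(5)) = 0.133333
ρ = √|0.133333| = √0.133333 = 0.3651
ρ < 1, so Jacobi converges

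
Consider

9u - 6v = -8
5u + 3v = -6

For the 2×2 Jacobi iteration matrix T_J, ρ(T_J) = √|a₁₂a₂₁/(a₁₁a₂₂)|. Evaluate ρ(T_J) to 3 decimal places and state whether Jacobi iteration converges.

1.054

a₁₂a₂₁/(a₁₁a₂₂) = (-6)·(5) / ((9)·(3)) = -1.111111
ρ = √|-1.111111| = √1.111111 = 1.054
ρ > 1, so Jacobi diverges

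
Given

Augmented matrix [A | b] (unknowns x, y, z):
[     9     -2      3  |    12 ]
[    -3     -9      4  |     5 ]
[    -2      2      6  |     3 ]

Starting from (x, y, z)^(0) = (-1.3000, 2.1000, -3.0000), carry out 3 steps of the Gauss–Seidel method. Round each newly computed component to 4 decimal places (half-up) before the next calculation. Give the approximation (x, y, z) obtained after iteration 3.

Iteration 1:
  x = (12 - (-2)·2.1000 - (3)·-3.0000) / (9) = 2.8000
  y = (5 - (-3)·2.8000 - (4)·-3.0000) / (-9) = -2.8222
  z = (3 - (-2)·2.8000 - (2)·-2.8222) / (6) = 2.3741
Iteration 2:
  x = (12 - (-2)·-2.8222 - (3)·2.3741) / (9) = -0.0852
  y = (5 - (-3)·-0.0852 - (4)·2.3741) / (-9) = 0.5280
  z = (3 - (-2)·-0.0852 - (2)·0.5280) / (6) = 0.2956
Iteration 3:
  x = (12 - (-2)·0.5280 - (3)·0.2956) / (9) = 1.3521
  y = (5 - (-3)·1.3521 - (4)·0.2956) / (-9) = -0.8749
  z = (3 - (-2)·1.3521 - (2)·-0.8749) / (6) = 1.2423

(1.3521, -0.8749, 1.2423)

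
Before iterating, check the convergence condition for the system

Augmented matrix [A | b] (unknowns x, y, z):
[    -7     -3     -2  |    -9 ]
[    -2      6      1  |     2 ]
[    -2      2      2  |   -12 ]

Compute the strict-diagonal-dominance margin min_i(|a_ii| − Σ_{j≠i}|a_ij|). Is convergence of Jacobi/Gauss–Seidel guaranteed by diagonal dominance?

-2

row 1: |-7| − (3+2) = 2
row 2: |6| − (2+1) = 3
row 3: |2| − (2+2) = -2
minimum over rows = -2 → not strictly diagonally dominant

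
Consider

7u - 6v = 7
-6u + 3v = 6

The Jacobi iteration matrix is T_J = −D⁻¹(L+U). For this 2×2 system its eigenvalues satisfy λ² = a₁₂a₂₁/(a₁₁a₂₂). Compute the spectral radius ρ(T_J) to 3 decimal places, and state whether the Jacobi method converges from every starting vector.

1.309

a₁₂a₂₁/(a₁₁a₂₂) = (-6)·(-6) / ((7)·(3)) = 1.714286
ρ = √|1.714286| = √1.714286 = 1.309
ρ > 1, so Jacobi diverges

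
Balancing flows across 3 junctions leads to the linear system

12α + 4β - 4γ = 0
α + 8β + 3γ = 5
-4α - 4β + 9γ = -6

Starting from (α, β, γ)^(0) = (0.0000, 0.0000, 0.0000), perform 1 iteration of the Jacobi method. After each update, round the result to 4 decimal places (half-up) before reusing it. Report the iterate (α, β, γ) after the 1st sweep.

Iteration 1:
  α = (0 - (4)·0.0000 - (-4)·0.0000) / (12) = 0.0000
  β = (5 - (1)·0.0000 - (3)·0.0000) / (8) = 0.6250
  γ = (-6 - (-4)·0.0000 - (-4)·0.0000) / (9) = -0.6667

(0.0000, 0.6250, -0.6667)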